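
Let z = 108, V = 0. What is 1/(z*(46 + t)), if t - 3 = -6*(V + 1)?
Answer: 1/4644 ≈ 0.00021533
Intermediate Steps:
t = -3 (t = 3 - 6*(0 + 1) = 3 - 6*1 = 3 - 6 = -3)
1/(z*(46 + t)) = 1/(108*(46 - 3)) = 1/(108*43) = 1/4644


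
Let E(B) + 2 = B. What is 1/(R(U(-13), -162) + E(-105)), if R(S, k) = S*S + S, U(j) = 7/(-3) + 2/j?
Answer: -1521/157121 ≈ -0.0096804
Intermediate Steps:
E(B) = -2 + B
U(j) = -7/3 + 2/j (U(j) = 7*(-⅓) + 2/j = -7/3 + 2/j)
R(S, k) = S + S² (R(S, k) = S² + S = S + S²)
1/(R(U(-13), -162) + E(-105)) = 1/((-7/3 + 2/(-13))*(1 + (-7/3 + 2/(-13))) + (-2 - 105)) = 1/((-7/3 + 2*(-1/13))*(1 + (-7/3 + 2*(-1/13))) - 107) = 1/((-7/3 - 2/13)*(1 + (-7/3 - 2/13)) - 107) = 1/(-97*(1 - 97/39)/39 - 107) = 1/(-97/39*(-58/39) - 107) = 1/(5626/1521 - 107) = 1/(-157121/1521) = -1521/157121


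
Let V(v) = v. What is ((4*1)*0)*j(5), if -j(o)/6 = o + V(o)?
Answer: 0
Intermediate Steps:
j(o) = -12*o (j(o) = -6*(o + o) = -12*o)
((4*1)*0)*j(5) = ((4*1)*0)*(-12*5) = (4*0)*(-60) = 0*(-60) = 0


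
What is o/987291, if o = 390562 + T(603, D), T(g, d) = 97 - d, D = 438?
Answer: 390221/987291 ≈ 0.39524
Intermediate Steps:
o = 390221 (o = 390562 + (97 - 1*438) = 390562 + (97 - 438) = 390562 - 341 = 390221)
o/987291 = 390221/987291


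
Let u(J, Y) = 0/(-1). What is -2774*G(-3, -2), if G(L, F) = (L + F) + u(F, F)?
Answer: 13870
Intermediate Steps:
u(J, Y) = 0 (u(J, Y) = 0*(-1) = 0)
G(L, F) = F + L (G(L, F) = (L + F) + 0 = (F + L) + 0 = F + L)
-2774*G(-3, -2) = -2774*(-2 - 3) = -2774*(-5) = 13870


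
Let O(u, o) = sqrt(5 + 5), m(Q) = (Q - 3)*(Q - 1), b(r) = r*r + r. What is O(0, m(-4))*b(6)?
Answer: 42*sqrt(10) ≈ 132.82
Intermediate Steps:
b(r) = r + r**2 (b(r) = r**2 + r = r + r**2)
m(Q) = (-1 + Q)*(-3 + Q) (m(Q) = (-3 + Q)*(-1 + Q) = (-1 + Q)*(-3 + Q))
O(u, o) = sqrt(10)
O(0, m(-4))*b(6) = sqrt(10)*(6*(1 + 6)) = sqrt(10)*(6*7) = sqrt(10)*42 = 42*sqrt(10)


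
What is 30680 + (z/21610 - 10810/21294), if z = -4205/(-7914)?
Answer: 3724216991565689/121391089092 ≈ 30680.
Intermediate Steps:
z = 4205/7914 (z = -4205*(-1/7914) = 4205/7914 ≈ 0.53134)
30680 + (z/21610 - 10810/21294) = 30680 + ((4205/7914)/21610 - 10810/21294) = 30680 + ((4205/7914)*(1/21610) - 10810*1/21294) = 30680 + (841/34204308 - 5405/10647) = 30680 - 61621776871/121391089092 = 3724216991565689/121391089092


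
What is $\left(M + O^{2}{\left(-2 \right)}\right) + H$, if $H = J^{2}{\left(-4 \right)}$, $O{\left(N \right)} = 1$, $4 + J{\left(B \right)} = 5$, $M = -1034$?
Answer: $-1032$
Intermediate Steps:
$J{\left(B \right)} = 1$ ($J{\left(B \right)} = -4 + 5 = 1$)
$H = 1$ ($H = 1^{2} = 1$)
$\left(M + O^{2}{\left(-2 \right)}\right) + H = \left(-1034 + 1^{2}\right) + 1 = \left(-1034 + 1\right) + 1 = -1033 + 1 = -1032$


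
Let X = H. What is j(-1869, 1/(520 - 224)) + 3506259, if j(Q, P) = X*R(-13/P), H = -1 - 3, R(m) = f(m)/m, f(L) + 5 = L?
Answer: 3373017305/962 ≈ 3.5063e+6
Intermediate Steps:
f(L) = -5 + L
R(m) = (-5 + m)/m
H = -4
X = -4
j(Q, P) = 4*P*(-5 - 13/P)/13 (j(Q, P) = -4*(-5 - 13/P)/((-13/P)) = -4*(-P/13)*(-5 - 13/P) = -(-4)*P*(-5 - 13/P)/13 = 4*P*(-5 - 13/P)/13)
j(-1869, 1/(520 - 224)) + 3506259 = (-4 - 20/(13*(520 - 224))) + 3506259 = (-4 - 20/13/296) + 3506259 = (-4 - 20/13*1/296) + 3506259 = (-4 - 5/962) + 3506259 = -3853/962 + 3506259 = 3373017305/962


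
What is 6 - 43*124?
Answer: -5326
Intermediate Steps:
6 - 43*124 = 6 - 5332 = -5326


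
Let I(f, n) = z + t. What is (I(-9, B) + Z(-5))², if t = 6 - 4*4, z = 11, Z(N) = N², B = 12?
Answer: 676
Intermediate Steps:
t = -10 (t = 6 - 16 = -10)
I(f, n) = 1 (I(f, n) = 11 - 10 = 1)
(I(-9, B) + Z(-5))² = (1 + (-5)²)² = (1 + 25)² = 26² = 676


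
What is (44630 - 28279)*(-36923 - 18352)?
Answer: -903801525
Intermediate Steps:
(44630 - 28279)*(-36923 - 18352) = 16351*(-55275) = -903801525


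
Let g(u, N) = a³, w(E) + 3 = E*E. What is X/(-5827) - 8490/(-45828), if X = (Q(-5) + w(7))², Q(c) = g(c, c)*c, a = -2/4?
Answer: -267487091/1424212032 ≈ -0.18781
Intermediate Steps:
w(E) = -3 + E² (w(E) = -3 + E*E = -3 + E²)
a = -½ (a = -2*¼ = -½ ≈ -0.50000)
g(u, N) = -⅛ (g(u, N) = (-½)³ = -⅛)
Q(c) = -c/8
X = 139129/64 (X = (-⅛*(-5) + (-3 + 7²))² = (5/8 + (-3 + 49))² = (5/8 + 46)² = (373/8)² = 139129/64 ≈ 2173.9)
X/(-5827) - 8490/(-45828) = (139129/64)/(-5827) - 8490/(-45828) = (139129/64)*(-1/5827) - 8490*(-1/45828) = -139129/372928 + 1415/7638 = -267487091/1424212032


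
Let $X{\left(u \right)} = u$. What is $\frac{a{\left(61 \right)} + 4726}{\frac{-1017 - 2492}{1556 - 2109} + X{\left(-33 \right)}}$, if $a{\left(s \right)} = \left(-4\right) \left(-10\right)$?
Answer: $- \frac{1317799}{7370} \approx -178.81$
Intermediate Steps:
$a{\left(s \right)} = 40$
$\frac{a{\left(61 \right)} + 4726}{\frac{-1017 - 2492}{1556 - 2109} + X{\left(-33 \right)}} = \frac{40 + 4726}{\frac{-1017 - 2492}{1556 - 2109} - 33} = \frac{4766}{- \frac{3509}{-553} - 33} = \frac{4766}{\left(-3509\right) \left(- \frac{1}{553}\right) - 33} = \frac{4766}{\frac{3509}{553} - 33} = \frac{4766}{- \frac{14740}{553}} = 4766 \left(- \frac{553}{14740}\right) = - \frac{1317799}{7370}$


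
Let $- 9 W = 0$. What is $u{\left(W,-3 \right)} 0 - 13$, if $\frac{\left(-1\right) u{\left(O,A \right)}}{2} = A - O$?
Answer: $-13$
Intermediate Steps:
$W = 0$ ($W = \left(- \frac{1}{9}\right) 0 = 0$)
$u{\left(O,A \right)} = - 2 A + 2 O$ ($u{\left(O,A \right)} = - 2 \left(A - O\right) = - 2 A + 2 O$)
$u{\left(W,-3 \right)} 0 - 13 = \left(\left(-2\right) \left(-3\right) + 2 \cdot 0\right) 0 - 13 = \left(6 + 0\right) 0 - 13 = 6 \cdot 0 - 13 = 0 - 13 = -13$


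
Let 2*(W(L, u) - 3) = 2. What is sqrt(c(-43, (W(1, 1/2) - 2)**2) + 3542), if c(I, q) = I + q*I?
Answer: sqrt(3327) ≈ 57.680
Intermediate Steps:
W(L, u) = 4 (W(L, u) = 3 + (1/2)*2 = 3 + 1 = 4)
c(I, q) = I + I*q
sqrt(c(-43, (W(1, 1/2) - 2)**2) + 3542) = sqrt(-43*(1 + (4 - 2)**2) + 3542) = sqrt(-43*(1 + 2**2) + 3542) = sqrt(-43*(1 + 4) + 3542) = sqrt(-43*5 + 3542) = sqrt(-215 + 3542) = sqrt(3327)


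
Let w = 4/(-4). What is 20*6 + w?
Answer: 119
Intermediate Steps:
w = -1 (w = 4*(-¼) = -1)
20*6 + w = 20*6 - 1 = 120 - 1 = 119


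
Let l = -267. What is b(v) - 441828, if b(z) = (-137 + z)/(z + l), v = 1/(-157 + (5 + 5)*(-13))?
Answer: -3385724032/7663 ≈ -4.4183e+5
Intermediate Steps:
v = -1/287 (v = 1/(-157 + 10*(-13)) = 1/(-157 - 130) = 1/(-287) = -1/287 ≈ -0.0034843)
b(z) = (-137 + z)/(-267 + z) (b(z) = (-137 + z)/(z - 267) = (-137 + z)/(-267 + z))
b(v) - 441828 = (-137 - 1/287)/(-267 - 1/287) - 441828 = -39320/287/(-76630/287) - 441828 = -287/76630*(-39320/287) - 441828 = 3932/7663 - 441828 = -3385724032/7663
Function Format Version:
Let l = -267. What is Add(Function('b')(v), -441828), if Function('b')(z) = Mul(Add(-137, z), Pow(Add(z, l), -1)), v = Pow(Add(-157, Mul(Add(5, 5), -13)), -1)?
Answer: Rational(-3385724032, 7663) ≈ -4.4183e+5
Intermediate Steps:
v = Rational(-1, 287) (v = Pow(Add(-157, Mul(10, -13)), -1) = Pow(Add(-157, -130), -1) = Pow(-287, -1) = Rational(-1, 287) ≈ -0.0034843)
Function('b')(z) = Mul(Pow(Add(-267, z), -1), Add(-137, z)) (Function('b')(z) = Mul(Add(-137, z), Pow(Add(z, -267), -1)) = Mul(Add(-137, z), Pow(Add(-267, z), -1)) = Mul(Pow(Add(-267, z), -1), Add(-137, z)))
Add(Function('b')(v), -441828) = Add(Mul(Pow(Add(-267, Rational(-1, 287)), -1), Add(-137, Rational(-1, 287))), -441828) = Add(Mul(Pow(Rational(-76630, 287), -1), Rational(-39320, 287)), -441828) = Add(Mul(Rational(-287, 76630), Rational(-39320, 287)), -441828) = Add(Rational(3932, 7663), -441828) = Rational(-3385724032, 7663)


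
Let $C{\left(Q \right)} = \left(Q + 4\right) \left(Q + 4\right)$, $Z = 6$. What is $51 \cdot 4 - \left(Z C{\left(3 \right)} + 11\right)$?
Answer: $-101$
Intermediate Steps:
$C{\left(Q \right)} = \left(4 + Q\right)^{2}$ ($C{\left(Q \right)} = \left(4 + Q\right) \left(4 + Q\right) = \left(4 + Q\right)^{2}$)
$51 \cdot 4 - \left(Z C{\left(3 \right)} + 11\right) = 51 \cdot 4 - \left(6 \left(4 + 3\right)^{2} + 11\right) = 204 - \left(6 \cdot 7^{2} + 11\right) = 204 - \left(6 \cdot 49 + 11\right) = 204 - \left(294 + 11\right) = 204 - 305 = -101$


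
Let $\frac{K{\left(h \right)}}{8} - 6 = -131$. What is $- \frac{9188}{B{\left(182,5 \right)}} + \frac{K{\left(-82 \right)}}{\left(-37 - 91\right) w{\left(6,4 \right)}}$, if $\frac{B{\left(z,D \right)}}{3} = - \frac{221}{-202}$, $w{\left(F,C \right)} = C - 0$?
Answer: $- \frac{118699589}{42432} \approx -2797.4$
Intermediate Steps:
$K{\left(h \right)} = -1000$ ($K{\left(h \right)} = 48 + 8 \left(-131\right) = 48 - 1048 = -1000$)
$w{\left(F,C \right)} = C$ ($w{\left(F,C \right)} = C + 0 = C$)
$B{\left(z,D \right)} = \frac{663}{202}$ ($B{\left(z,D \right)} = 3 \left(- \frac{221}{-202}\right) = 3 \left(\left(-221\right) \left(- \frac{1}{202}\right)\right) = 3 \cdot \frac{221}{202} = \frac{663}{202}$)
$- \frac{9188}{B{\left(182,5 \right)}} + \frac{K{\left(-82 \right)}}{\left(-37 - 91\right) w{\left(6,4 \right)}} = - \frac{9188}{\frac{663}{202}} - \frac{1000}{\left(-37 - 91\right) 4} = \left(-9188\right) \frac{202}{663} - \frac{1000}{\left(-128\right) 4} = - \frac{1855976}{663} - \frac{1000}{-512} = - \frac{1855976}{663} - - \frac{125}{64} = - \frac{1855976}{663} + \frac{125}{64} = - \frac{118699589}{42432}$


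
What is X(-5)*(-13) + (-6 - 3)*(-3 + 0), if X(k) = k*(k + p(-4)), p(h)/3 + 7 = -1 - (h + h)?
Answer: -298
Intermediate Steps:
p(h) = -24 - 6*h (p(h) = -21 + 3*(-1 - (h + h)) = -21 + 3*(-1 - 2*h) = -21 + (-3 - 6*h) = -24 - 6*h)
X(k) = k² (X(k) = k*(k + (-24 - 6*(-4))) = k*(k + (-24 + 24)) = k*(k + 0) = k*k = k²)
X(-5)*(-13) + (-6 - 3)*(-3 + 0) = (-5)²*(-13) + (-6 - 3)*(-3 + 0) = 25*(-13) - 9*(-3) = -325 + 27 = -298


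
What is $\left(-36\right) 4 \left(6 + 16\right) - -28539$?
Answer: $25371$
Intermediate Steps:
$\left(-36\right) 4 \left(6 + 16\right) - -28539 = \left(-144\right) 22 + 28539 = -3168 + 28539 = 25371$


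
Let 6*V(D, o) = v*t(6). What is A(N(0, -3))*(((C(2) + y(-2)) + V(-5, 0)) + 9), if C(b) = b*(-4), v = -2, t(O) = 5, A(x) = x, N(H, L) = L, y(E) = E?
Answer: 8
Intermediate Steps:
V(D, o) = -5/3 (V(D, o) = (-2*5)/6 = (1/6)*(-10) = -5/3)
C(b) = -4*b
A(N(0, -3))*(((C(2) + y(-2)) + V(-5, 0)) + 9) = -3*(((-4*2 - 2) - 5/3) + 9) = -3*(((-8 - 2) - 5/3) + 9) = -3*((-10 - 5/3) + 9) = -3*(-35/3 + 9) = -3*(-8/3) = 8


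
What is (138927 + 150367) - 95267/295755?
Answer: 85560051703/295755 ≈ 2.8929e+5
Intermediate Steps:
(138927 + 150367) - 95267/295755 = 289294 - 95267*1/295755 = 289294 - 95267/295755 = 85560051703/295755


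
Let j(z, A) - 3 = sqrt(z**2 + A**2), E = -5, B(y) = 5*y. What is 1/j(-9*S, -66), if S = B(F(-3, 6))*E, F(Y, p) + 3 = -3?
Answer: -1/608949 + 2*sqrt(50746)/608949 ≈ 0.00073822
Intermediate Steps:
F(Y, p) = -6 (F(Y, p) = -3 - 3 = -6)
S = 150 (S = (5*(-6))*(-5) = -30*(-5) = 150)
j(z, A) = 3 + sqrt(A**2 + z**2) (j(z, A) = 3 + sqrt(z**2 + A**2) = 3 + sqrt(A**2 + z**2))
1/j(-9*S, -66) = 1/(3 + sqrt((-66)**2 + (-9*150)**2)) = 1/(3 + sqrt(4356 + (-1350)**2)) = 1/(3 + sqrt(4356 + 1822500)) = 1/(3 + sqrt(1826856)) = 1/(3 + 6*sqrt(50746))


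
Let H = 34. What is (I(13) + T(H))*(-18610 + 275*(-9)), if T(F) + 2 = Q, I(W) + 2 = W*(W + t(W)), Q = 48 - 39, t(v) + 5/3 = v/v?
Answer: -10458160/3 ≈ -3.4861e+6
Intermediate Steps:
t(v) = -⅔ (t(v) = -5/3 + v/v = -5/3 + 1 = -⅔)
Q = 9
I(W) = -2 + W*(-⅔ + W) (I(W) = -2 + W*(W - ⅔) = -2 + W*(-⅔ + W))
T(F) = 7 (T(F) = -2 + 9 = 7)
(I(13) + T(H))*(-18610 + 275*(-9)) = ((-2 + 13² - ⅔*13) + 7)*(-18610 + 275*(-9)) = ((-2 + 169 - 26/3) + 7)*(-18610 - 2475) = (475/3 + 7)*(-21085) = (496/3)*(-21085) = -10458160/3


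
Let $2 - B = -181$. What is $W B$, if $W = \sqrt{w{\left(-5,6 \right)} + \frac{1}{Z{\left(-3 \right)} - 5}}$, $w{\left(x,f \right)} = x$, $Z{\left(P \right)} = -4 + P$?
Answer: $\frac{61 i \sqrt{183}}{2} \approx 412.6 i$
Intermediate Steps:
$B = 183$ ($B = 2 - -181 = 2 + 181 = 183$)
$W = \frac{i \sqrt{183}}{6}$ ($W = \sqrt{-5 + \frac{1}{\left(-4 - 3\right) - 5}} = \sqrt{-5 + \frac{1}{-7 - 5}} = \sqrt{-5 + \frac{1}{-12}} = \sqrt{-5 - \frac{1}{12}} = \sqrt{- \frac{61}{12}} = \frac{i \sqrt{183}}{6} \approx 2.2546 i$)
$W B = \frac{i \sqrt{183}}{6} \cdot 183 = \frac{61 i \sqrt{183}}{2}$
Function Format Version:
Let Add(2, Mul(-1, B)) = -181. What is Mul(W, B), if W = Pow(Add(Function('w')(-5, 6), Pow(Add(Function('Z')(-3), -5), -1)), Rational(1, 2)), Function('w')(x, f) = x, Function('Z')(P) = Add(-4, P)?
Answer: Mul(Rational(61, 2), I, Pow(183, Rational(1, 2))) ≈ Mul(412.60, I)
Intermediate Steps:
B = 183 (B = Add(2, Mul(-1, -181)) = Add(2, 181) = 183)
W = Mul(Rational(1, 6), I, Pow(183, Rational(1, 2))) (W = Pow(Add(-5, Pow(Add(Add(-4, -3), -5), -1)), Rational(1, 2)) = Pow(Add(-5, Pow(Add(-7, -5), -1)), Rational(1, 2)) = Pow(Add(-5, Pow(-12, -1)), Rational(1, 2)) = Pow(Add(-5, Rational(-1, 12)), Rational(1, 2)) = Pow(Rational(-61, 12), Rational(1, 2)) = Mul(Rational(1, 6), I, Pow(183, Rational(1, 2))) ≈ Mul(2.2546, I))
Mul(W, B) = Mul(Mul(Rational(1, 6), I, Pow(183, Rational(1, 2))), 183) = Mul(Rational(61, 2), I, Pow(183, Rational(1, 2)))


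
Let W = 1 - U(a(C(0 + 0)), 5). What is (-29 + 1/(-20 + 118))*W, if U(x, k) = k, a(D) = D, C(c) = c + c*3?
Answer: 5682/49 ≈ 115.96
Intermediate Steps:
C(c) = 4*c (C(c) = c + 3*c = 4*c)
W = -4 (W = 1 - 1*5 = 1 - 5 = -4)
(-29 + 1/(-20 + 118))*W = (-29 + 1/(-20 + 118))*(-4) = (-29 + 1/98)*(-4) = -2841/98*(-4) = 5682/49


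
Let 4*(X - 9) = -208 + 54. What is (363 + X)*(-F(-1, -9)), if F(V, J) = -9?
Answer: 6003/2 ≈ 3001.5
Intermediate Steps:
X = -59/2 (X = 9 + (-208 + 54)/4 = 9 + (¼)*(-154) = 9 - 77/2 = -59/2 ≈ -29.500)
(363 + X)*(-F(-1, -9)) = (363 - 59/2)*(-1*(-9)) = (667/2)*9 = 6003/2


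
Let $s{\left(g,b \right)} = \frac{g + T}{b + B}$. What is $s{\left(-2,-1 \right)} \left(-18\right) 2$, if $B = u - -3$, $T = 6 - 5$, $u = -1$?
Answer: $36$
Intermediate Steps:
$T = 1$
$B = 2$ ($B = -1 - -3 = -1 + 3 = 2$)
$s{\left(g,b \right)} = \frac{1 + g}{2 + b}$ ($s{\left(g,b \right)} = \frac{g + 1}{b + 2} = \frac{1 + g}{2 + b}$)
$s{\left(-2,-1 \right)} \left(-18\right) 2 = \frac{1 - 2}{2 - 1} \left(-18\right) 2 = 1^{-1} \left(-1\right) \left(-18\right) 2 = 1 \left(-1\right) \left(-18\right) 2 = \left(-1\right) \left(-18\right) 2 = 18 \cdot 2 = 36$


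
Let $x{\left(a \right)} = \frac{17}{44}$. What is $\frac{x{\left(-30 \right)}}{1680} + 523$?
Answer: $\frac{38660177}{73920} \approx 523.0$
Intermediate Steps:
$x{\left(a \right)} = \frac{17}{44}$ ($x{\left(a \right)} = 17 \cdot \frac{1}{44} = \frac{17}{44}$)
$\frac{x{\left(-30 \right)}}{1680} + 523 = \frac{17}{44 \cdot 1680} + 523 = \frac{17}{44} \cdot \frac{1}{1680} + 523 = \frac{17}{73920} + 523 = \frac{38660177}{73920}$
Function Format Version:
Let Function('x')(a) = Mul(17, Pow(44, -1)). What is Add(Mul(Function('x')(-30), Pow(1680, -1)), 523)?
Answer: Rational(38660177, 73920) ≈ 523.00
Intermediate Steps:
Function('x')(a) = Rational(17, 44) (Function('x')(a) = Mul(17, Rational(1, 44)) = Rational(17, 44))
Add(Mul(Function('x')(-30), Pow(1680, -1)), 523) = Add(Mul(Rational(17, 44), Pow(1680, -1)), 523) = Add(Mul(Rational(17, 44), Rational(1, 1680)), 523) = Add(Rational(17, 73920), 523) = Rational(38660177, 73920)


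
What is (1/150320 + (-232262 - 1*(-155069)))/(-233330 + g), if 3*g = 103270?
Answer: 34810955277/89698950400 ≈ 0.38809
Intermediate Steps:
g = 103270/3 (g = (⅓)*103270 = 103270/3 ≈ 34423.)
(1/150320 + (-232262 - 1*(-155069)))/(-233330 + g) = (1/150320 + (-232262 - 1*(-155069)))/(-233330 + 103270/3) = (1/150320 + (-232262 + 155069))/(-596720/3) = (1/150320 - 77193)*(-3/596720) = -11603651759/150320*(-3/596720) = 34810955277/89698950400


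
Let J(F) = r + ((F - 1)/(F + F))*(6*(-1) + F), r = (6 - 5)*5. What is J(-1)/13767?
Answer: -2/13767 ≈ -0.00014527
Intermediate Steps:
r = 5 (r = 1*5 = 5)
J(F) = 5 + (-1 + F)*(-6 + F)/(2*F) (J(F) = 5 + ((F - 1)/(F + F))*(6*(-1) + F) = 5 + ((-1 + F)/((2*F)))*(-6 + F) = 5 + ((-1 + F)*(1/(2*F)))*(-6 + F) = 5 + ((-1 + F)/(2*F))*(-6 + F) = 5 + (-1 + F)*(-6 + F)/(2*F))
J(-1)/13767 = ((½)*(6 - (3 - 1))/(-1))/13767 = ((½)*(-1)*(6 - 1*2))*(1/13767) = ((½)*(-1)*(6 - 2))*(1/13767) = ((½)*(-1)*4)*(1/13767) = -2*1/13767 = -2/13767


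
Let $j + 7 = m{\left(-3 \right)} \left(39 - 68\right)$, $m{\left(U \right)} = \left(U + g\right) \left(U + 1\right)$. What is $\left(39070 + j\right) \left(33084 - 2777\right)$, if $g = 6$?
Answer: $1189155759$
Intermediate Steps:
$m{\left(U \right)} = \left(1 + U\right) \left(6 + U\right)$ ($m{\left(U \right)} = \left(U + 6\right) \left(U + 1\right) = \left(6 + U\right) \left(1 + U\right) = \left(1 + U\right) \left(6 + U\right)$)
$j = 167$ ($j = -7 + \left(6 + \left(-3\right)^{2} + 7 \left(-3\right)\right) \left(39 - 68\right) = -7 + \left(6 + 9 - 21\right) \left(-29\right) = -7 - -174 = -7 + 174 = 167$)
$\left(39070 + j\right) \left(33084 - 2777\right) = \left(39070 + 167\right) \left(33084 - 2777\right) = 39237 \cdot 30307 = 1189155759$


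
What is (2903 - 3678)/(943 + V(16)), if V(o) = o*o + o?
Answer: -155/243 ≈ -0.63786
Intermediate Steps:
V(o) = o + o² (V(o) = o² + o = o + o²)
(2903 - 3678)/(943 + V(16)) = (2903 - 3678)/(943 + 16*(1 + 16)) = -775/(943 + 16*17) = -775/(943 + 272) = -775/1215 = -775*1/1215 = -155/243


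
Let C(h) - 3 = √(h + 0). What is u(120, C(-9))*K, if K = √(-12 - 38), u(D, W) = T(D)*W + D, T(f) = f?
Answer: √2*(-1800 + 2400*I) ≈ -2545.6 + 3394.1*I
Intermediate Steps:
C(h) = 3 + √h (C(h) = 3 + √(h + 0) = 3 + √h)
u(D, W) = D + D*W (u(D, W) = D*W + D = D + D*W)
K = 5*I*√2 (K = √(-50) = 5*I*√2 ≈ 7.0711*I)
u(120, C(-9))*K = (120*(1 + (3 + √(-9))))*(5*I*√2) = (120*(1 + (3 + 3*I)))*(5*I*√2) = (120*(4 + 3*I))*(5*I*√2) = (480 + 360*I)*(5*I*√2) = 5*I*√2*(480 + 360*I)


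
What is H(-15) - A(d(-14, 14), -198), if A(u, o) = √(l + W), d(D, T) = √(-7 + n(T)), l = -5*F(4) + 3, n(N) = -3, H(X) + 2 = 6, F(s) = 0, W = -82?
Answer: 4 - I*√79 ≈ 4.0 - 8.8882*I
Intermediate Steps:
H(X) = 4 (H(X) = -2 + 6 = 4)
l = 3 (l = -5*0 + 3 = 0 + 3 = 3)
d(D, T) = I*√10 (d(D, T) = √(-7 - 3) = √(-10) = I*√10)
A(u, o) = I*√79 (A(u, o) = √(3 - 82) = √(-79) = I*√79)
H(-15) - A(d(-14, 14), -198) = 4 - I*√79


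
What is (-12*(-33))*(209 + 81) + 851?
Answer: 115691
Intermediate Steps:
(-12*(-33))*(209 + 81) + 851 = 396*290 + 851 = 114840 + 851 = 115691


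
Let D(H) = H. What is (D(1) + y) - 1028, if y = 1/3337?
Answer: -3427098/3337 ≈ -1027.0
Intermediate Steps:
y = 1/3337 ≈ 0.00029967
(D(1) + y) - 1028 = (1 + 1/3337) - 1028 = 3338/3337 - 1028 = -3427098/3337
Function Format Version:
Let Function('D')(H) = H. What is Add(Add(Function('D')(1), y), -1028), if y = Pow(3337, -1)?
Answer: Rational(-3427098, 3337) ≈ -1027.0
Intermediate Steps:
y = Rational(1, 3337) ≈ 0.00029967
Add(Add(Function('D')(1), y), -1028) = Add(Add(1, Rational(1, 3337)), -1028) = Add(Rational(3338, 3337), -1028) = Rational(-3427098, 3337)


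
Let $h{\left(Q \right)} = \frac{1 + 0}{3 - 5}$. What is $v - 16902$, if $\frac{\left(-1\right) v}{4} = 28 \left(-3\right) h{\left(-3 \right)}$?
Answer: $-17070$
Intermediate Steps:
$h{\left(Q \right)} = - \frac{1}{2}$ ($h{\left(Q \right)} = 1 \frac{1}{-2} = 1 \left(- \frac{1}{2}\right) = - \frac{1}{2}$)
$v = -168$ ($v = - 4 \cdot 28 \left(-3\right) \left(- \frac{1}{2}\right) = - 4 \left(\left(-84\right) \left(- \frac{1}{2}\right)\right) = \left(-4\right) 42 = -168$)
$v - 16902 = -168 - 16902 = -17070$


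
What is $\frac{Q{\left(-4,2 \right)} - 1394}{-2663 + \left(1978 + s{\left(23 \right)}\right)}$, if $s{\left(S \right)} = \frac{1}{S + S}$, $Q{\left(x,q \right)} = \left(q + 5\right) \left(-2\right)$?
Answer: $\frac{64768}{31509} \approx 2.0555$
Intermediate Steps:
$Q{\left(x,q \right)} = -10 - 2 q$ ($Q{\left(x,q \right)} = \left(5 + q\right) \left(-2\right) = -10 - 2 q$)
$s{\left(S \right)} = \frac{1}{2 S}$
$\frac{Q{\left(-4,2 \right)} - 1394}{-2663 + \left(1978 + s{\left(23 \right)}\right)} = \frac{\left(-10 - 4\right) - 1394}{-2663 + \left(1978 + \frac{1}{2 \cdot 23}\right)} = \frac{\left(-10 - 4\right) - 1394}{-2663 + \left(1978 + \frac{1}{2} \cdot \frac{1}{23}\right)} = \frac{-14 - 1394}{-2663 + \left(1978 + \frac{1}{46}\right)} = - \frac{1408}{-2663 + \frac{90989}{46}} = - \frac{1408}{- \frac{31509}{46}} = \left(-1408\right) \left(- \frac{46}{31509}\right) = \frac{64768}{31509}$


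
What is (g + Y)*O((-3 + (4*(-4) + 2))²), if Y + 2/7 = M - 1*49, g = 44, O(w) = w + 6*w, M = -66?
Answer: -144211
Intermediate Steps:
O(w) = 7*w
Y = -807/7 (Y = -2/7 + (-66 - 1*49) = -2/7 + (-66 - 49) = -2/7 - 115 = -807/7 ≈ -115.29)
(g + Y)*O((-3 + (4*(-4) + 2))²) = (44 - 807/7)*(7*(-3 + (4*(-4) + 2))²) = -499*(-3 + (-16 + 2))² = -499*(-3 - 14)² = -499*(-17)² = -499*289 = -499/7*2023 = -144211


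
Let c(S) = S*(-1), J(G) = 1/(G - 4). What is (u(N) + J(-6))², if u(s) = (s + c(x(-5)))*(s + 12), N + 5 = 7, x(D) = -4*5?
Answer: 9480241/100 ≈ 94802.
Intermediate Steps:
J(G) = 1/(-4 + G)
x(D) = -20
N = 2 (N = -5 + 7 = 2)
c(S) = -S
u(s) = (12 + s)*(20 + s) (u(s) = (s - 1*(-20))*(s + 12) = (s + 20)*(12 + s) = (20 + s)*(12 + s) = (12 + s)*(20 + s))
(u(N) + J(-6))² = ((240 + 2² + 32*2) + 1/(-4 - 6))² = ((240 + 4 + 64) + 1/(-10))² = (308 - ⅒)² = (3079/10)² = 9480241/100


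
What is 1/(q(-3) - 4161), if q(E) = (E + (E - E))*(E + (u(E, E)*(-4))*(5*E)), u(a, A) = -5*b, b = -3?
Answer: -1/6852 ≈ -0.00014594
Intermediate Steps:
u(a, A) = 15 (u(a, A) = -5*(-3) = 15)
q(E) = -299*E² (q(E) = (E + (E - E))*(E + (15*(-4))*(5*E)) = (E + 0)*(E - 300*E) = E*(E - 300*E) = E*(-299*E) = -299*E²)
1/(q(-3) - 4161) = 1/(-299*(-3)² - 4161) = 1/(-299*9 - 4161) = 1/(-2691 - 4161) = 1/(-6852) = -1/6852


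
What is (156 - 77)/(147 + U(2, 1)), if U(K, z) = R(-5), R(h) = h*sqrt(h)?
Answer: 11613/21734 + 395*I*sqrt(5)/21734 ≈ 0.53432 + 0.040639*I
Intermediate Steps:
R(h) = h**(3/2)
U(K, z) = -5*I*sqrt(5) (U(K, z) = (-5)**(3/2) = -5*I*sqrt(5))
(156 - 77)/(147 + U(2, 1)) = (156 - 77)/(147 - 5*I*sqrt(5)) = 79/(147 - 5*I*sqrt(5))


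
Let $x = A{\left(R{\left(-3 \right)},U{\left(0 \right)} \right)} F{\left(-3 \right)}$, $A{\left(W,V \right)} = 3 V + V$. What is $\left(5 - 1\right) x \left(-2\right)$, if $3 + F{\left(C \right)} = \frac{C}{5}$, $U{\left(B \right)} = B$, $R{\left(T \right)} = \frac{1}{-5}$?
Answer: $0$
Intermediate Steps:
$R{\left(T \right)} = - \frac{1}{5}$
$F{\left(C \right)} = -3 + \frac{C}{5}$
$A{\left(W,V \right)} = 4 V$
$x = 0$ ($x = 4 \cdot 0 \left(-3 + \frac{1}{5} \left(-3\right)\right) = 0 \left(-3 - \frac{3}{5}\right) = 0 \left(- \frac{18}{5}\right) = 0$)
$\left(5 - 1\right) x \left(-2\right) = \left(5 - 1\right) 0 \left(-2\right) = 4 \cdot 0 \left(-2\right) = 0 \left(-2\right) = 0$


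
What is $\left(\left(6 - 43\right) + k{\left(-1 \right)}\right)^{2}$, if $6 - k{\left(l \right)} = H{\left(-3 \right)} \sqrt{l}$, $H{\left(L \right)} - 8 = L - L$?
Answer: $897 + 496 i \approx 897.0 + 496.0 i$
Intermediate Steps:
$H{\left(L \right)} = 8$ ($H{\left(L \right)} = 8 + \left(L - L\right) = 8 + 0 = 8$)
$k{\left(l \right)} = 6 - 8 \sqrt{l}$
$\left(\left(6 - 43\right) + k{\left(-1 \right)}\right)^{2} = \left(\left(6 - 43\right) + \left(6 - 8 \sqrt{-1}\right)\right)^{2} = \left(-37 + \left(6 - 8 i\right)\right)^{2} = \left(-31 - 8 i\right)^{2}$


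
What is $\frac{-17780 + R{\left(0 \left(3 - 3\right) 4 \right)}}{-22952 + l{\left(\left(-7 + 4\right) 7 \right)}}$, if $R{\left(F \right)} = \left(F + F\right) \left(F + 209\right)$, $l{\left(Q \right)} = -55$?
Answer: $\frac{17780}{23007} \approx 0.77281$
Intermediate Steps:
$R{\left(F \right)} = 2 F \left(209 + F\right)$
$\frac{-17780 + R{\left(0 \left(3 - 3\right) 4 \right)}}{-22952 + l{\left(\left(-7 + 4\right) 7 \right)}} = \frac{-17780 + 2 \cdot 0 \left(3 - 3\right) 4 \left(209 + 0 \left(3 - 3\right) 4\right)}{-22952 - 55} = \frac{-17780 + 2 \cdot 0 \cdot 0 \cdot 4 \left(209 + 0 \cdot 0 \cdot 4\right)}{-23007} = \left(-17780 + 2 \cdot 0 \cdot 0 \left(209 + 0 \cdot 0\right)\right) \left(- \frac{1}{23007}\right) = \left(-17780 + 2 \cdot 0 \left(209 + 0\right)\right) \left(- \frac{1}{23007}\right) = \left(-17780 + 2 \cdot 0 \cdot 209\right) \left(- \frac{1}{23007}\right) = \left(-17780 + 0\right) \left(- \frac{1}{23007}\right) = \left(-17780\right) \left(- \frac{1}{23007}\right) = \frac{17780}{23007}$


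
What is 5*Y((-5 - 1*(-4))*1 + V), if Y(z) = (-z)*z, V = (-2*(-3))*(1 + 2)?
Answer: -1445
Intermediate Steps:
V = 18 (V = 6*3 = 18)
Y(z) = -z²
5*Y((-5 - 1*(-4))*1 + V) = 5*(-((-5 - 1*(-4))*1 + 18)²) = 5*(-((-5 + 4)*1 + 18)²) = 5*(-(-1*1 + 18)²) = 5*(-(-1 + 18)²) = 5*(-1*17²) = 5*(-1*289) = 5*(-289) = -1445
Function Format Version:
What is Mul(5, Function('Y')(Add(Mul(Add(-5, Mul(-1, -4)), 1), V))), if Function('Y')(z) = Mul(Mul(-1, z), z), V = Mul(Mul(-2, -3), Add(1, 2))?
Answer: -1445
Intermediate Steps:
V = 18 (V = Mul(6, 3) = 18)
Function('Y')(z) = Mul(-1, Pow(z, 2))
Mul(5, Function('Y')(Add(Mul(Add(-5, Mul(-1, -4)), 1), V))) = Mul(5, Mul(-1, Pow(Add(Mul(Add(-5, Mul(-1, -4)), 1), 18), 2))) = Mul(5, Mul(-1, Pow(Add(Mul(Add(-5, 4), 1), 18), 2))) = Mul(5, Mul(-1, Pow(Add(Mul(-1, 1), 18), 2))) = Mul(5, Mul(-1, Pow(Add(-1, 18), 2))) = Mul(5, Mul(-1, Pow(17, 2))) = Mul(5, Mul(-1, 289)) = Mul(5, -289) = -1445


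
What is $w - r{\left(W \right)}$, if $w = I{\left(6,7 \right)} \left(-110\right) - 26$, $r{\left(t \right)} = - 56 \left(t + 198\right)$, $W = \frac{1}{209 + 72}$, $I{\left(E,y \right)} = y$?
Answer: $\frac{2892108}{281} \approx 10292.0$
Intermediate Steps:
$W = \frac{1}{281} \approx 0.0035587$
$r{\left(t \right)} = -11088 - 56 t$ ($r{\left(t \right)} = - 56 \left(198 + t\right) = -11088 - 56 t$)
$w = -796$ ($w = 7 \left(-110\right) - 26 = -770 - 26 = -796$)
$w - r{\left(W \right)} = -796 - \left(-11088 - \frac{56}{281}\right) = -796 - - \frac{3115784}{281} = -796 + \frac{3115784}{281} = \frac{2892108}{281}$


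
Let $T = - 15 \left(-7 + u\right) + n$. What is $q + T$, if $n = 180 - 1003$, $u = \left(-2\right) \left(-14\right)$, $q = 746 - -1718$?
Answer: $1326$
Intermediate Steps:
$q = 2464$ ($q = 746 + 1718 = 2464$)
$u = 28$
$n = -823$ ($n = 180 - 1003 = -823$)
$T = -1138$ ($T = - 15 \left(-7 + 28\right) - 823 = \left(-15\right) 21 - 823 = -315 - 823 = -1138$)
$q + T = 2464 - 1138 = 1326$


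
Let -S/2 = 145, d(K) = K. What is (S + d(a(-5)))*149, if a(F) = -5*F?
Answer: -39485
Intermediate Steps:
S = -290 (S = -2*145 = -290)
(S + d(a(-5)))*149 = (-290 - 5*(-5))*149 = (-290 + 25)*149 = -265*149 = -39485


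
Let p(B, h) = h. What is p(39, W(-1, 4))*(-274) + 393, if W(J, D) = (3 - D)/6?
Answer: 1316/3 ≈ 438.67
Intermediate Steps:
W(J, D) = ½ - D/6 (W(J, D) = (3 - D)*(⅙) = ½ - D/6)
p(39, W(-1, 4))*(-274) + 393 = (½ - ⅙*4)*(-274) + 393 = (½ - ⅔)*(-274) + 393 = -⅙*(-274) + 393 = 137/3 + 393 = 1316/3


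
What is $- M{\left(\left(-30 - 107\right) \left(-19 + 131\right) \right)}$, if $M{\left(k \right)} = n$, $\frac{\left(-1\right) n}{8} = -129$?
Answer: $-1032$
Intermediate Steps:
$n = 1032$ ($n = \left(-8\right) \left(-129\right) = 1032$)
$M{\left(k \right)} = 1032$
$- M{\left(\left(-30 - 107\right) \left(-19 + 131\right) \right)} = \left(-1\right) 1032 = -1032$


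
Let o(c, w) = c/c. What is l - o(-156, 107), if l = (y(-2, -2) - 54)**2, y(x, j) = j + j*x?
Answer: 2703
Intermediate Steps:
o(c, w) = 1
l = 2704 (l = (-2*(1 - 2) - 54)**2 = (-2*(-1) - 54)**2 = (2 - 54)**2 = (-52)**2 = 2704)
l - o(-156, 107) = 2704 - 1*1 = 2704 - 1 = 2703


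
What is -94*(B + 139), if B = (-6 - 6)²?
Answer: -26602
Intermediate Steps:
B = 144 (B = (-12)² = 144)
-94*(B + 139) = -94*(144 + 139) = -94*283 = -26602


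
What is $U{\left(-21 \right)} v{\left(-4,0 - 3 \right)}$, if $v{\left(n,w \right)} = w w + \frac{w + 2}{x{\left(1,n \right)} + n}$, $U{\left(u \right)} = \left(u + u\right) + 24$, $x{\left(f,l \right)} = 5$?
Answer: $-144$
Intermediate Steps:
$U{\left(u \right)} = 24 + 2 u$ ($U{\left(u \right)} = 2 u + 24 = 24 + 2 u$)
$v{\left(n,w \right)} = w^{2} + \frac{2 + w}{5 + n}$ ($v{\left(n,w \right)} = w w + \frac{w + 2}{5 + n} = w^{2} + \frac{2 + w}{5 + n}$)
$U{\left(-21 \right)} v{\left(-4,0 - 3 \right)} = \left(24 + 2 \left(-21\right)\right) \frac{2 + \left(0 - 3\right) + 5 \left(0 - 3\right)^{2} - 4 \left(0 - 3\right)^{2}}{5 - 4} = \left(24 - 42\right) \frac{2 - 3 + 5 \left(-3\right)^{2} - 4 \left(-3\right)^{2}}{1} = - 18 \cdot 1 \left(2 - 3 + 5 \cdot 9 - 36\right) = - 18 \cdot 1 \left(2 - 3 + 45 - 36\right) = - 18 \cdot 1 \cdot 8 = \left(-18\right) 8 = -144$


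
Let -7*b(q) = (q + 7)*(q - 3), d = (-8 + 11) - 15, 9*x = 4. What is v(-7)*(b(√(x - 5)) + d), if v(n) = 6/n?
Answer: 1052/147 + 8*I*√41/49 ≈ 7.1565 + 1.0454*I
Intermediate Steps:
x = 4/9 (x = (⅑)*4 = 4/9 ≈ 0.44444)
d = -12 (d = 3 - 15 = -12)
b(q) = -(-3 + q)*(7 + q)/7 (b(q) = -(q + 7)*(q - 3)/7 = -(7 + q)*(-3 + q)/7 = -(-3 + q)*(7 + q)/7)
v(-7)*(b(√(x - 5)) + d) = (6/(-7))*((3 - 4*√(4/9 - 5)/7 - (√(4/9 - 5))²/7) - 12) = (6*(-⅐))*((3 - 4*I*√41/21 - (√(-41/9))²/7) - 12) = -6*((3 - 4*I*√41/21 - (I*√41/3)²/7) - 12)/7 = -6*((3 - 4*I*√41/21 - ⅐*(-41/9)) - 12)/7 = -6*((3 - 4*I*√41/21 + 41/63) - 12)/7 = -6*((230/63 - 4*I*√41/21) - 12)/7 = -6*(-526/63 - 4*I*√41/21)/7 = 1052/147 + 8*I*√41/49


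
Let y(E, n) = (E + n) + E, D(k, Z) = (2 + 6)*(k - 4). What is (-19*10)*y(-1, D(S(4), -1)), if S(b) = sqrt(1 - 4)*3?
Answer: 6460 - 4560*I*sqrt(3) ≈ 6460.0 - 7898.1*I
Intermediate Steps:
S(b) = 3*I*sqrt(3) (S(b) = sqrt(-3)*3 = (I*sqrt(3))*3 = 3*I*sqrt(3))
D(k, Z) = -32 + 8*k (D(k, Z) = 8*(-4 + k) = -32 + 8*k)
y(E, n) = n + 2*E
(-19*10)*y(-1, D(S(4), -1)) = (-19*10)*((-32 + 8*(3*I*sqrt(3))) + 2*(-1)) = -190*((-32 + 24*I*sqrt(3)) - 2) = -190*(-34 + 24*I*sqrt(3)) = 6460 - 4560*I*sqrt(3)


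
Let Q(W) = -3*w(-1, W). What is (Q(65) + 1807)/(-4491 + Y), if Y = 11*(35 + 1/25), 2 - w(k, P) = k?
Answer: -44950/102639 ≈ -0.43794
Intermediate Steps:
w(k, P) = 2 - k
Q(W) = -9 (Q(W) = -3*(2 - 1*(-1)) = -3*(2 + 1) = -3*3 = -9)
Y = 9636/25 (Y = 11*(35 + 1/25) = 11*(876/25) = 9636/25 ≈ 385.44)
(Q(65) + 1807)/(-4491 + Y) = (-9 + 1807)/(-4491 + 9636/25) = 1798/(-102639/25) = 1798*(-25/102639) = -44950/102639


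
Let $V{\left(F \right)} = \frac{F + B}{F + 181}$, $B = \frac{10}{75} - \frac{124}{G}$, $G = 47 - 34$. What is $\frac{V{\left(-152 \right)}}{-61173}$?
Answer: $\frac{31474}{345933315} \approx 9.0983 \cdot 10^{-5}$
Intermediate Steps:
$G = 13$
$B = - \frac{1834}{195}$ ($B = \frac{10}{75} - \frac{124}{13} = 10 \cdot \frac{1}{75} - \frac{124}{13} = \frac{2}{15} - \frac{124}{13} = - \frac{1834}{195} \approx -9.4051$)
$V{\left(F \right)} = \frac{- \frac{1834}{195} + F}{181 + F}$ ($V{\left(F \right)} = \frac{F - \frac{1834}{195}}{F + 181} = \frac{- \frac{1834}{195} + F}{181 + F}$)
$\frac{V{\left(-152 \right)}}{-61173} = \frac{\frac{1}{181 - 152} \left(- \frac{1834}{195} - 152\right)}{-61173} = \frac{1}{29} \left(- \frac{31474}{195}\right) \left(- \frac{1}{61173}\right) = \left(- \frac{31474}{5655}\right) \left(- \frac{1}{61173}\right) = \frac{31474}{345933315}$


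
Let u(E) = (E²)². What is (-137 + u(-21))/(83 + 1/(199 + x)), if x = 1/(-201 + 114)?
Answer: 3364483328/1436983 ≈ 2341.4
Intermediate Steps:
u(E) = E⁴
x = -1/87 (x = 1/(-87) = -1/87 ≈ -0.011494)
(-137 + u(-21))/(83 + 1/(199 + x)) = (-137 + (-21)⁴)/(83 + 1/(199 - 1/87)) = (-137 + 194481)/(83 + 1/(17312/87)) = 194344/(83 + 87/17312) = 194344/(1436983/17312) = 194344*(17312/1436983) = 3364483328/1436983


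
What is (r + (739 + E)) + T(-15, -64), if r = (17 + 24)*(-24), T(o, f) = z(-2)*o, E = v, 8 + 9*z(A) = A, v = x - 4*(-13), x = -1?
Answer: -532/3 ≈ -177.33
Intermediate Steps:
v = 51 (v = -1 - 4*(-13) = -1 + 52 = 51)
z(A) = -8/9 + A/9
E = 51
T(o, f) = -10*o/9 (T(o, f) = (-8/9 + (⅑)*(-2))*o = (-8/9 - 2/9)*o = -10*o/9)
r = -984 (r = 41*(-24) = -984)
(r + (739 + E)) + T(-15, -64) = (-984 + (739 + 51)) - 10/9*(-15) = (-984 + 790) + 50/3 = -194 + 50/3 = -532/3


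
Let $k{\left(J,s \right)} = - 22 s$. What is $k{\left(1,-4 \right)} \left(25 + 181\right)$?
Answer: $18128$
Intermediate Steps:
$k{\left(1,-4 \right)} \left(25 + 181\right) = \left(-22\right) \left(-4\right) \left(25 + 181\right) = 88 \cdot 206 = 18128$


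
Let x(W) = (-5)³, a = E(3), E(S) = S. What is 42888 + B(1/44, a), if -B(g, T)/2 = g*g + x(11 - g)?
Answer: 41757583/968 ≈ 43138.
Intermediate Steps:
a = 3
x(W) = -125
B(g, T) = 250 - 2*g² (B(g, T) = -2*(g*g - 125) = -2*(g² - 125) = -2*(-125 + g²) = 250 - 2*g²)
42888 + B(1/44, a) = 42888 + (250 - 2*(1/44)²) = 42888 + (250 - 2*1/1936) = 42888 + (250 - 1/968) = 42888 + 241999/968 = 41757583/968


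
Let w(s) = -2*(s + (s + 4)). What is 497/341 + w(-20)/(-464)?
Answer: 25757/19778 ≈ 1.3023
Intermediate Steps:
w(s) = -8 - 4*s (w(s) = -2*(s + (4 + s)) = -2*(4 + 2*s) = -8 - 4*s)
497/341 + w(-20)/(-464) = 497/341 + (-8 - 4*(-20))/(-464) = 497*(1/341) + (-8 + 80)*(-1/464) = 497/341 + 72*(-1/464) = 497/341 - 9/58 = 25757/19778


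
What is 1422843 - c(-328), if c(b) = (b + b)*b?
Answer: 1207675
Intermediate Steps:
c(b) = 2*b² (c(b) = (2*b)*b = 2*b²)
1422843 - c(-328) = 1422843 - 2*(-328)² = 1422843 - 2*107584 = 1422843 - 1*215168 = 1422843 - 215168 = 1207675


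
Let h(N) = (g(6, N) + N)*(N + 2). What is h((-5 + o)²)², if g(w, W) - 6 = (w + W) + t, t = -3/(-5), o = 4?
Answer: 47961/25 ≈ 1918.4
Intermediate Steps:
t = ⅗ (t = -3*(-⅕) = ⅗ ≈ 0.60000)
g(w, W) = 33/5 + W + w (g(w, W) = 6 + ((w + W) + ⅗) = 6 + ((W + w) + ⅗) = 6 + (⅗ + W + w) = 33/5 + W + w)
h(N) = (2 + N)*(63/5 + 2*N) (h(N) = ((33/5 + N + 6) + N)*(N + 2) = ((63/5 + N) + N)*(2 + N) = (63/5 + 2*N)*(2 + N) = (2 + N)*(63/5 + 2*N))
h((-5 + o)²)² = (126/5 + 2*((-5 + 4)²)² + 83*(-5 + 4)²/5)² = (126/5 + 2*((-1)²)² + (83/5)*(-1)²)² = (126/5 + 2*1² + (83/5)*1)² = (126/5 + 2*1 + 83/5)² = (126/5 + 2 + 83/5)² = (219/5)² = 47961/25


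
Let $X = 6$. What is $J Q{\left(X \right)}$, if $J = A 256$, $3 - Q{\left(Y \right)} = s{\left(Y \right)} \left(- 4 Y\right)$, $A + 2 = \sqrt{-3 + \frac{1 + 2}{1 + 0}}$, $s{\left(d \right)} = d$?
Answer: $-75264$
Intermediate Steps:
$A = -2$ ($A = -2 + \sqrt{-3 + \frac{1 + 2}{1 + 0}} = -2 + \sqrt{-3 + \frac{3}{1}} = -2 + \sqrt{-3 + 3 \cdot 1} = -2 + \sqrt{-3 + 3} = -2 + \sqrt{0} = -2 + 0 = -2$)
$Q{\left(Y \right)} = 3 + 4 Y^{2}$ ($Q{\left(Y \right)} = 3 - Y \left(- 4 Y\right) = 3 - - 4 Y^{2} = 3 + 4 Y^{2}$)
$J = -512$ ($J = \left(-2\right) 256 = -512$)
$J Q{\left(X \right)} = - 512 \left(3 + 4 \cdot 6^{2}\right) = - 512 \left(3 + 4 \cdot 36\right) = - 512 \left(3 + 144\right) = \left(-512\right) 147 = -75264$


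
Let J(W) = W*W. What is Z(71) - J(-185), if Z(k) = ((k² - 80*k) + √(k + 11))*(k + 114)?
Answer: -152440 + 185*√82 ≈ -1.5076e+5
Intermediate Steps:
J(W) = W²
Z(k) = (114 + k)*(k² + √(11 + k) - 80*k) (Z(k) = ((k² - 80*k) + √(11 + k))*(114 + k) = (k² + √(11 + k) - 80*k)*(114 + k) = (114 + k)*(k² + √(11 + k) - 80*k))
Z(71) - J(-185) = (71³ - 9120*71 + 34*71² + 114*√(11 + 71) + 71*√(11 + 71)) - 1*(-185)² = (357911 - 647520 + 34*5041 + 114*√82 + 71*√82) - 1*34225 = (357911 - 647520 + 171394 + 114*√82 + 71*√82) - 34225 = (-118215 + 185*√82) - 34225 = -152440 + 185*√82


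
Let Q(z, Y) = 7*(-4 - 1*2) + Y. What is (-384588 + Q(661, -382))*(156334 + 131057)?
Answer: -110648983692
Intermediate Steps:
Q(z, Y) = -42 + Y (Q(z, Y) = 7*(-4 - 2) + Y = 7*(-6) + Y = -42 + Y)
(-384588 + Q(661, -382))*(156334 + 131057) = (-384588 + (-42 - 382))*(156334 + 131057) = (-384588 - 424)*287391 = -385012*287391 = -110648983692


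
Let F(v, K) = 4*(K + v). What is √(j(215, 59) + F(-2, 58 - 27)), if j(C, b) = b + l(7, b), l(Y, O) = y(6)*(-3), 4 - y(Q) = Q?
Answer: √181 ≈ 13.454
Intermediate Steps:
y(Q) = 4 - Q
l(Y, O) = 6 (l(Y, O) = (4 - 1*6)*(-3) = (4 - 6)*(-3) = -2*(-3) = 6)
j(C, b) = 6 + b (j(C, b) = b + 6 = 6 + b)
F(v, K) = 4*K + 4*v
√(j(215, 59) + F(-2, 58 - 27)) = √((6 + 59) + (4*(58 - 27) + 4*(-2))) = √(65 + (4*31 - 8)) = √(65 + (124 - 8)) = √(65 + 116) = √181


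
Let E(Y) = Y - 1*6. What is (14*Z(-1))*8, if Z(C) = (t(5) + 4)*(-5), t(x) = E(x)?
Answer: -1680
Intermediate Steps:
E(Y) = -6 + Y (E(Y) = Y - 6 = -6 + Y)
t(x) = -6 + x
Z(C) = -15 (Z(C) = ((-6 + 5) + 4)*(-5) = (-1 + 4)*(-5) = 3*(-5) = -15)
(14*Z(-1))*8 = (14*(-15))*8 = -210*8 = -1680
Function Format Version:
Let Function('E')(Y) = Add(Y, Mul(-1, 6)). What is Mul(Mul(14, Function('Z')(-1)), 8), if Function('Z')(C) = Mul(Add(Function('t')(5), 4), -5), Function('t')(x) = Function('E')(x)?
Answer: -1680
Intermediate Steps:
Function('E')(Y) = Add(-6, Y) (Function('E')(Y) = Add(Y, -6) = Add(-6, Y))
Function('t')(x) = Add(-6, x)
Function('Z')(C) = -15 (Function('Z')(C) = Mul(Add(Add(-6, 5), 4), -5) = Mul(Add(-1, 4), -5) = Mul(3, -5) = -15)
Mul(Mul(14, Function('Z')(-1)), 8) = Mul(Mul(14, -15), 8) = Mul(-210, 8) = -1680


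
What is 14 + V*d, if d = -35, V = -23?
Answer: 819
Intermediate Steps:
14 + V*d = 14 - 23*(-35) = 14 + 805 = 819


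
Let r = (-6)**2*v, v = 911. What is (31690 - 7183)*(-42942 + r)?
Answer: -248648022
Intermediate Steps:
r = 32796 (r = (-6)**2*911 = 36*911 = 32796)
(31690 - 7183)*(-42942 + r) = (31690 - 7183)*(-42942 + 32796) = 24507*(-10146) = -248648022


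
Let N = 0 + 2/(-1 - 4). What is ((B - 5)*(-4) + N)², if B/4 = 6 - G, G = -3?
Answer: 386884/25 ≈ 15475.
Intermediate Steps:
N = -⅖ (N = 0 + 2/(-5) = 0 - ⅕*2 = 0 - ⅖ = -⅖ ≈ -0.40000)
B = 36 (B = 4*(6 - 1*(-3)) = 4*(6 + 3) = 4*9 = 36)
((B - 5)*(-4) + N)² = ((36 - 5)*(-4) - ⅖)² = (31*(-4) - ⅖)² = (-124 - ⅖)² = (-622/5)² = 386884/25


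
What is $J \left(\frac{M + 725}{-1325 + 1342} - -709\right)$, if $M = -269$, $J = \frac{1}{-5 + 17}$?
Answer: $\frac{12509}{204} \approx 61.319$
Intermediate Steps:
$J = \frac{1}{12} \approx 0.083333$
$J \left(\frac{M + 725}{-1325 + 1342} - -709\right) = \frac{\frac{-269 + 725}{-1325 + 1342} - -709}{12} = \frac{\frac{456}{17} + 709}{12} = \frac{1}{12} \cdot \frac{12509}{17} = \frac{12509}{204}$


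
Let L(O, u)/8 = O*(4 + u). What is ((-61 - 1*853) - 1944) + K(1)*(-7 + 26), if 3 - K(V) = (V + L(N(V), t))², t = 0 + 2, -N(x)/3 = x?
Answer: -391332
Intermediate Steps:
N(x) = -3*x
t = 2
L(O, u) = 8*O*(4 + u) (L(O, u) = 8*(O*(4 + u)) = 8*O*(4 + u))
K(V) = 3 - 20449*V² (K(V) = 3 - (V + 8*(-3*V)*(4 + 2))² = 3 - (V + 8*(-3*V)*6)² = 3 - (V - 144*V)² = 3 - (-143*V)² = 3 - 20449*V²)
((-61 - 1*853) - 1944) + K(1)*(-7 + 26) = ((-61 - 1*853) - 1944) + (3 - 20449*1²)*(-7 + 26) = ((-61 - 853) - 1944) + (3 - 20449*1)*19 = (-914 - 1944) + (3 - 20449)*19 = -2858 - 20446*19 = -2858 - 388474 = -391332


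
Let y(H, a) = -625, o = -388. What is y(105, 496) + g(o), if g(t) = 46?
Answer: -579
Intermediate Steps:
y(105, 496) + g(o) = -625 + 46 = -579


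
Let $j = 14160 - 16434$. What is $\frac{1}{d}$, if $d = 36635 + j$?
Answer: $\frac{1}{34361} \approx 2.9103 \cdot 10^{-5}$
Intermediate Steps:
$j = -2274$
$d = 34361$ ($d = 36635 - 2274 = 34361$)
$\frac{1}{d} = \frac{1}{34361}$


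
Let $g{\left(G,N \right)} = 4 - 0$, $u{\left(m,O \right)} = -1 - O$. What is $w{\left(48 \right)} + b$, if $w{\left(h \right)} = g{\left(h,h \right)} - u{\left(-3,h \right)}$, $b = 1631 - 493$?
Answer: $1191$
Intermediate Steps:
$g{\left(G,N \right)} = 4$ ($g{\left(G,N \right)} = 4 + 0 = 4$)
$b = 1138$
$w{\left(h \right)} = 5 + h$ ($w{\left(h \right)} = 4 - \left(-1 - h\right) = 4 + \left(1 + h\right) = 5 + h$)
$w{\left(48 \right)} + b = \left(5 + 48\right) + 1138 = 53 + 1138 = 1191$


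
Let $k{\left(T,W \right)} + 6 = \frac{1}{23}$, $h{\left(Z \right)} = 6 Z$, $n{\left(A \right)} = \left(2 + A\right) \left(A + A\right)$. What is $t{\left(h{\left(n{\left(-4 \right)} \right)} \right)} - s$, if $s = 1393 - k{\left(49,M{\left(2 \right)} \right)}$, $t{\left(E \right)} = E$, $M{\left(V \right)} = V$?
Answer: $- \frac{29968}{23} \approx -1303.0$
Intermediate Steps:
$n{\left(A \right)} = 2 A \left(2 + A\right)$ ($n{\left(A \right)} = \left(2 + A\right) 2 A = 2 A \left(2 + A\right)$)
$k{\left(T,W \right)} = - \frac{137}{23}$ ($k{\left(T,W \right)} = -6 + \frac{1}{23} = - \frac{137}{23}$)
$s = \frac{32176}{23}$ ($s = 1393 - - \frac{137}{23} = 1393 + \frac{137}{23} = \frac{32176}{23} \approx 1399.0$)
$t{\left(h{\left(n{\left(-4 \right)} \right)} \right)} - s = 6 \cdot 2 \left(-4\right) \left(2 - 4\right) - \frac{32176}{23} = 6 \cdot 2 \left(-4\right) \left(-2\right) - \frac{32176}{23} = 6 \cdot 16 - \frac{32176}{23} = 96 - \frac{32176}{23} = - \frac{29968}{23}$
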